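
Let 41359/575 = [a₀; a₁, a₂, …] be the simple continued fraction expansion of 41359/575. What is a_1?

1

Run the Euclidean algorithm, recording each quotient:
⌊41359/575⌋ = 71, remainder 534
⌊575/534⌋ = 1, remainder 41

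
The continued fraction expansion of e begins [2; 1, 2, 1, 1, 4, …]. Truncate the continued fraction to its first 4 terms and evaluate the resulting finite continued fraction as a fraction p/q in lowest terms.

a_0 = 2: 2/1
a_1 = 1: 3/1
a_2 = 2: 8/3
a_3 = 1: 11/4

11/4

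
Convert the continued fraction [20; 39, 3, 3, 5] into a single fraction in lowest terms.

Compute successive convergents:
a_0 = 20: 20/1
a_1 = 39: 781/39
a_2 = 3: 2363/118
a_3 = 3: 7870/393
a_4 = 5: 41713/2083

41713/2083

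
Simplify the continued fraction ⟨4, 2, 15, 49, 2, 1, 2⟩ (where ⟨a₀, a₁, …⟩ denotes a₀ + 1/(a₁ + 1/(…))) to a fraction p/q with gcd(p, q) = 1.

Collapse the nested fraction from the inside out:
Start with 2.
1 + 1/(2/1) = 1 + 1/2 = 3/2
2 + 1/(3/2) = 2 + 2/3 = 8/3
49 + 1/(8/3) = 49 + 3/8 = 395/8
15 + 1/(395/8) = 15 + 8/395 = 5933/395
2 + 1/(5933/395) = 2 + 395/5933 = 12261/5933
4 + 1/(12261/5933) = 4 + 5933/12261 = 54977/12261

54977/12261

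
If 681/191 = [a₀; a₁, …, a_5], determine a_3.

⌊681/191⌋ = 3, remainder 108
⌊191/108⌋ = 1, remainder 83
⌊108/83⌋ = 1, remainder 25
⌊83/25⌋ = 3, remainder 8

3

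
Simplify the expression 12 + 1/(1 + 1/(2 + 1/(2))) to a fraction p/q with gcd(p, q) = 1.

89/7

a_0 = 12: 12/1
a_1 = 1: 13/1
a_2 = 2: 38/3
a_3 = 2: 89/7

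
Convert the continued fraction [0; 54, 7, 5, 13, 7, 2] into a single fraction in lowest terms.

Build up convergents one term at a time:
a_0 = 0: 0/1
a_1 = 54: 1/54
a_2 = 7: 7/379
a_3 = 5: 36/1949
a_4 = 13: 475/25716
a_5 = 7: 3361/181961
a_6 = 2: 7197/389638

7197/389638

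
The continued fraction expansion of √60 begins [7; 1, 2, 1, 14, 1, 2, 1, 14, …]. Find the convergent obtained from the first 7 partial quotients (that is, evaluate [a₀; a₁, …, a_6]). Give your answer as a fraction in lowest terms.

1433/185

a_0 = 7: 7/1
a_1 = 1: 8/1
a_2 = 2: 23/3
a_3 = 1: 31/4
a_4 = 14: 457/59
a_5 = 1: 488/63
a_6 = 2: 1433/185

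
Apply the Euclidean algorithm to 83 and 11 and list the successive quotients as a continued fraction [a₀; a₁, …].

[7; 1, 1, 5]

⌊83/11⌋ = 7, remainder 6
⌊11/6⌋ = 1, remainder 5
⌊6/5⌋ = 1, remainder 1
⌊5/1⌋ = 5, remainder 0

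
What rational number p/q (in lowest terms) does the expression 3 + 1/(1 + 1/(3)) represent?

15/4

Start with 3.
1 + 1/(3/1) = 1 + 1/3 = 4/3
3 + 1/(4/3) = 3 + 3/4 = 15/4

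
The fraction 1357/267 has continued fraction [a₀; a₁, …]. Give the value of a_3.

3

Repeatedly divide and take the remainder:
1357 ÷ 267 → quotient 5, remainder 22
267 ÷ 22 → quotient 12, remainder 3
22 ÷ 3 → quotient 7, remainder 1
3 ÷ 1 → quotient 3, remainder 0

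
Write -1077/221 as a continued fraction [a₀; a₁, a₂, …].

-1077 = -5·221 + 28, so a_0 = -5
221 = 7·28 + 25, so a_1 = 7
28 = 1·25 + 3, so a_2 = 1
25 = 8·3 + 1, so a_3 = 8
3 = 3·1 + 0, so a_4 = 3

[-5; 7, 1, 8, 3]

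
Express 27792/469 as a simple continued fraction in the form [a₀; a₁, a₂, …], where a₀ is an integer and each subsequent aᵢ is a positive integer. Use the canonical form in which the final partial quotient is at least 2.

[59; 3, 1, 7, 15]

⌊27792/469⌋ = 59, remainder 121
⌊469/121⌋ = 3, remainder 106
⌊121/106⌋ = 1, remainder 15
⌊106/15⌋ = 7, remainder 1
⌊15/1⌋ = 15, remainder 0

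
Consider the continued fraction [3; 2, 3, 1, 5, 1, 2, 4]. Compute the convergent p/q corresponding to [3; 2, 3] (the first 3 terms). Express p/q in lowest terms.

Compute successive convergents:
a_0 = 3: 3/1
a_1 = 2: 7/2
a_2 = 3: 24/7

24/7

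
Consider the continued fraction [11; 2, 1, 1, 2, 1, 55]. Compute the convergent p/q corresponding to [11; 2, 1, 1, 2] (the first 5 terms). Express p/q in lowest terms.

148/13

Start with 2.
1 + 1/(2/1) = 1 + 1/2 = 3/2
1 + 1/(3/2) = 1 + 2/3 = 5/3
2 + 1/(5/3) = 2 + 3/5 = 13/5
11 + 1/(13/5) = 11 + 5/13 = 148/13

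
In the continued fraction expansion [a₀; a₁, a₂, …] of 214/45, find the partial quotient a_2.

3

Run the Euclidean algorithm, recording each quotient:
⌊214/45⌋ = 4, remainder 34
⌊45/34⌋ = 1, remainder 11
⌊34/11⌋ = 3, remainder 1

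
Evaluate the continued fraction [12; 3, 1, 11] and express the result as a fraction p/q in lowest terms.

576/47

a_0 = 12: 12/1
a_1 = 3: 37/3
a_2 = 1: 49/4
a_3 = 11: 576/47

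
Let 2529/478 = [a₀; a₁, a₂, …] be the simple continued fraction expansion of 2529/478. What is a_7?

⌊2529/478⌋ = 5, remainder 139
⌊478/139⌋ = 3, remainder 61
⌊139/61⌋ = 2, remainder 17
⌊61/17⌋ = 3, remainder 10
⌊17/10⌋ = 1, remainder 7
⌊10/7⌋ = 1, remainder 3
⌊7/3⌋ = 2, remainder 1
⌊3/1⌋ = 3, remainder 0

3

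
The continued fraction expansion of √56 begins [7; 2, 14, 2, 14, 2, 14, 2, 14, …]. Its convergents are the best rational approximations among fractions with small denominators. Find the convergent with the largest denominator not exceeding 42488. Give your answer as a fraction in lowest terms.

194873/26041

List convergents until the denominator exceeds the bound:
a_0 = 7: 7/1  (≤ bound)
a_1 = 2: 15/2  (≤ bound)
a_2 = 14: 217/29  (≤ bound)
a_3 = 2: 449/60  (≤ bound)
a_4 = 14: 6503/869  (≤ bound)
a_5 = 2: 13455/1798  (≤ bound)
a_6 = 14: 194873/26041  (≤ bound)
a_7 = 2: 403201/53880  (> 42488, stop)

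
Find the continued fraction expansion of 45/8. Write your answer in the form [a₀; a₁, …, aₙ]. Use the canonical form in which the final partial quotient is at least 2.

[5; 1, 1, 1, 2]

45 = 5·8 + 5, so a_0 = 5
8 = 1·5 + 3, so a_1 = 1
5 = 1·3 + 2, so a_2 = 1
3 = 1·2 + 1, so a_3 = 1
2 = 2·1 + 0, so a_4 = 2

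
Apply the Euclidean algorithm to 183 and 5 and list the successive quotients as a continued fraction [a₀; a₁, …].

Repeatedly divide and take the remainder:
183 ÷ 5 → quotient 36, remainder 3
5 ÷ 3 → quotient 1, remainder 2
3 ÷ 2 → quotient 1, remainder 1
2 ÷ 1 → quotient 2, remainder 0

[36; 1, 1, 2]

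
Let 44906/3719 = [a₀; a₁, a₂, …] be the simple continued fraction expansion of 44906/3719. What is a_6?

5

Repeatedly divide and take the remainder:
44906 ÷ 3719 → quotient 12, remainder 278
3719 ÷ 278 → quotient 13, remainder 105
278 ÷ 105 → quotient 2, remainder 68
105 ÷ 68 → quotient 1, remainder 37
68 ÷ 37 → quotient 1, remainder 31
37 ÷ 31 → quotient 1, remainder 6
31 ÷ 6 → quotient 5, remainder 1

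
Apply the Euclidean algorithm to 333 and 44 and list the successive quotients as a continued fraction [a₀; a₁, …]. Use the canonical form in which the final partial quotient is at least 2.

Repeatedly divide and take the remainder:
333 ÷ 44 → quotient 7, remainder 25
44 ÷ 25 → quotient 1, remainder 19
25 ÷ 19 → quotient 1, remainder 6
19 ÷ 6 → quotient 3, remainder 1
6 ÷ 1 → quotient 6, remainder 0

[7; 1, 1, 3, 6]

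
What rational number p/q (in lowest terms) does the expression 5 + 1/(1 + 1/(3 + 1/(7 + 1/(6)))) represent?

1025/178

a_0 = 5: 5/1
a_1 = 1: 6/1
a_2 = 3: 23/4
a_3 = 7: 167/29
a_4 = 6: 1025/178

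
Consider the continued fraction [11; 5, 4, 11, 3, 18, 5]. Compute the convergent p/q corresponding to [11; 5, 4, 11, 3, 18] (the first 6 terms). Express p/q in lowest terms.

149485/13358

Use the convergent recurrence hₖ = aₖ·hₖ₋₁ + hₖ₋₂ (and likewise for the denominators kₖ):
a_0 = 11: 11/1
a_1 = 5: 56/5
a_2 = 4: 235/21
a_3 = 11: 2641/236
a_4 = 3: 8158/729
a_5 = 18: 149485/13358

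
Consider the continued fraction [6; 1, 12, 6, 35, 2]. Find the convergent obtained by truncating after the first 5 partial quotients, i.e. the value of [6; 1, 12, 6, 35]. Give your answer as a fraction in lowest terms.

Use the convergent recurrence hₖ = aₖ·hₖ₋₁ + hₖ₋₂ (and likewise for the denominators kₖ):
a_0 = 6: 6/1
a_1 = 1: 7/1
a_2 = 12: 90/13
a_3 = 6: 547/79
a_4 = 35: 19235/2778

19235/2778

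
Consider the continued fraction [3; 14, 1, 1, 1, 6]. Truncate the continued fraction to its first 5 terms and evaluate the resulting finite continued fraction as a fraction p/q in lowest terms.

135/44

Use the convergent recurrence hₖ = aₖ·hₖ₋₁ + hₖ₋₂ (and likewise for the denominators kₖ):
a_0 = 3: 3/1
a_1 = 14: 43/14
a_2 = 1: 46/15
a_3 = 1: 89/29
a_4 = 1: 135/44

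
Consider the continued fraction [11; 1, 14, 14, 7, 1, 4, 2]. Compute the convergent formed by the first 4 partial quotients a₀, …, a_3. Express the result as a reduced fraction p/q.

2518/211

Start with 14.
14 + 1/(14/1) = 14 + 1/14 = 197/14
1 + 1/(197/14) = 1 + 14/197 = 211/197
11 + 1/(211/197) = 11 + 197/211 = 2518/211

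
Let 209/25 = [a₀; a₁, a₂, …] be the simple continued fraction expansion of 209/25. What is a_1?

2

Repeatedly divide and take the remainder:
209 ÷ 25 → quotient 8, remainder 9
25 ÷ 9 → quotient 2, remainder 7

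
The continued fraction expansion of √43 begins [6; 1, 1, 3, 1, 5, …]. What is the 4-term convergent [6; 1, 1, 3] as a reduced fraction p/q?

46/7

Compute successive convergents:
a_0 = 6: 6/1
a_1 = 1: 7/1
a_2 = 1: 13/2
a_3 = 3: 46/7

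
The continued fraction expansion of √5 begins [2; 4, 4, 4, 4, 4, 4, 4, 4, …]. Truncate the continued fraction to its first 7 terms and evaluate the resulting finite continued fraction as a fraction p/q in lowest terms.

12238/5473

Use the convergent recurrence hₖ = aₖ·hₖ₋₁ + hₖ₋₂ (and likewise for the denominators kₖ):
a_0 = 2: 2/1
a_1 = 4: 9/4
a_2 = 4: 38/17
a_3 = 4: 161/72
a_4 = 4: 682/305
a_5 = 4: 2889/1292
a_6 = 4: 12238/5473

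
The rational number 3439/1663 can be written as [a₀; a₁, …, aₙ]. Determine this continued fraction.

[2; 14, 1, 2, 1, 1, 7, 2]

Repeatedly divide and take the remainder:
3439 = 2·1663 + 113, so a_0 = 2
1663 = 14·113 + 81, so a_1 = 14
113 = 1·81 + 32, so a_2 = 1
81 = 2·32 + 17, so a_3 = 2
32 = 1·17 + 15, so a_4 = 1
17 = 1·15 + 2, so a_5 = 1
15 = 7·2 + 1, so a_6 = 7
2 = 2·1 + 0, so a_7 = 2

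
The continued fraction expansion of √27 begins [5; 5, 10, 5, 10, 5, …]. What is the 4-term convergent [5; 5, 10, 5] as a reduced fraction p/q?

Work from the innermost term outward:
Start with 5.
10 + 1/(5/1) = 10 + 1/5 = 51/5
5 + 1/(51/5) = 5 + 5/51 = 260/51
5 + 1/(260/51) = 5 + 51/260 = 1351/260

1351/260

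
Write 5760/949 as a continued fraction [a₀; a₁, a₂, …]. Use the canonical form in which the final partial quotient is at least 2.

[6; 14, 2, 1, 1, 1, 3, 2]

5760 = 6·949 + 66, so a_0 = 6
949 = 14·66 + 25, so a_1 = 14
66 = 2·25 + 16, so a_2 = 2
25 = 1·16 + 9, so a_3 = 1
16 = 1·9 + 7, so a_4 = 1
9 = 1·7 + 2, so a_5 = 1
7 = 3·2 + 1, so a_6 = 3
2 = 2·1 + 0, so a_7 = 2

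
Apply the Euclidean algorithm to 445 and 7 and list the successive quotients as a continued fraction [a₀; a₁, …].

445 ÷ 7 → quotient 63, remainder 4
7 ÷ 4 → quotient 1, remainder 3
4 ÷ 3 → quotient 1, remainder 1
3 ÷ 1 → quotient 3, remainder 0

[63; 1, 1, 3]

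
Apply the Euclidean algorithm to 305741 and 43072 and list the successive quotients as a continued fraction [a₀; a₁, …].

Run the Euclidean algorithm, recording each quotient:
⌊305741/43072⌋ = 7, remainder 4237
⌊43072/4237⌋ = 10, remainder 702
⌊4237/702⌋ = 6, remainder 25
⌊702/25⌋ = 28, remainder 2
⌊25/2⌋ = 12, remainder 1
⌊2/1⌋ = 2, remainder 0

[7; 10, 6, 28, 12, 2]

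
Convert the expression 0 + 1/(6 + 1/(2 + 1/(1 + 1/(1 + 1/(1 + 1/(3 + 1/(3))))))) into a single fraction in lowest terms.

a_0 = 0: 0/1
a_1 = 6: 1/6
a_2 = 2: 2/13
a_3 = 1: 3/19
a_4 = 1: 5/32
a_5 = 1: 8/51
a_6 = 3: 29/185
a_7 = 3: 95/606

95/606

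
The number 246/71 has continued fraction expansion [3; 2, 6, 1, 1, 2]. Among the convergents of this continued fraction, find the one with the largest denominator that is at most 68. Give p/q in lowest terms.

97/28

a_0 = 3: 3/1  (≤ bound)
a_1 = 2: 7/2  (≤ bound)
a_2 = 6: 45/13  (≤ bound)
a_3 = 1: 52/15  (≤ bound)
a_4 = 1: 97/28  (≤ bound)
a_5 = 2: 246/71  (> 68, stop)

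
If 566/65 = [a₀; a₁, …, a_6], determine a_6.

2

566 ÷ 65 → quotient 8, remainder 46
65 ÷ 46 → quotient 1, remainder 19
46 ÷ 19 → quotient 2, remainder 8
19 ÷ 8 → quotient 2, remainder 3
8 ÷ 3 → quotient 2, remainder 2
3 ÷ 2 → quotient 1, remainder 1
2 ÷ 1 → quotient 2, remainder 0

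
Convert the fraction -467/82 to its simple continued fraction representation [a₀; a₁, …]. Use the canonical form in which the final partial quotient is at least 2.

[-6; 3, 3, 1, 1, 3]

Run the Euclidean algorithm, recording each quotient:
-467 ÷ 82 → quotient -6, remainder 25
82 ÷ 25 → quotient 3, remainder 7
25 ÷ 7 → quotient 3, remainder 4
7 ÷ 4 → quotient 1, remainder 3
4 ÷ 3 → quotient 1, remainder 1
3 ÷ 1 → quotient 3, remainder 0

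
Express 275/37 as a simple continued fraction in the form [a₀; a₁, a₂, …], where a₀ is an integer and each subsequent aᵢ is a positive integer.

275 = 7·37 + 16, so a_0 = 7
37 = 2·16 + 5, so a_1 = 2
16 = 3·5 + 1, so a_2 = 3
5 = 5·1 + 0, so a_3 = 5

[7; 2, 3, 5]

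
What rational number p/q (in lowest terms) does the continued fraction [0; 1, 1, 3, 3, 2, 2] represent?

Start with 2.
2 + 1/(2/1) = 2 + 1/2 = 5/2
3 + 1/(5/2) = 3 + 2/5 = 17/5
3 + 1/(17/5) = 3 + 5/17 = 56/17
1 + 1/(56/17) = 1 + 17/56 = 73/56
1 + 1/(73/56) = 1 + 56/73 = 129/73
0 + 1/(129/73) = 0 + 73/129 = 73/129

73/129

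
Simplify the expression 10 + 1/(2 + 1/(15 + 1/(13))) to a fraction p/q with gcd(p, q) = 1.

a_0 = 10: 10/1
a_1 = 2: 21/2
a_2 = 15: 325/31
a_3 = 13: 4246/405

4246/405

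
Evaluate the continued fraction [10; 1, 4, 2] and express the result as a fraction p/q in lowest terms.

119/11

Build up convergents one term at a time:
a_0 = 10: 10/1
a_1 = 1: 11/1
a_2 = 4: 54/5
a_3 = 2: 119/11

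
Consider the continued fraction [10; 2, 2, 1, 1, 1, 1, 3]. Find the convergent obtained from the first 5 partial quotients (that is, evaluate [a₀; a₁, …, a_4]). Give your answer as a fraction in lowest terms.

125/12

a_0 = 10: 10/1
a_1 = 2: 21/2
a_2 = 2: 52/5
a_3 = 1: 73/7
a_4 = 1: 125/12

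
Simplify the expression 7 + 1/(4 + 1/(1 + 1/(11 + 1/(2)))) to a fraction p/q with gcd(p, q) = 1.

Collapse the nested fraction from the inside out:
Start with 2.
11 + 1/(2/1) = 11 + 1/2 = 23/2
1 + 1/(23/2) = 1 + 2/23 = 25/23
4 + 1/(25/23) = 4 + 23/25 = 123/25
7 + 1/(123/25) = 7 + 25/123 = 886/123

886/123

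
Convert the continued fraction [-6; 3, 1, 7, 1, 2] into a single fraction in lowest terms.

Start with 2.
1 + 1/(2/1) = 1 + 1/2 = 3/2
7 + 1/(3/2) = 7 + 2/3 = 23/3
1 + 1/(23/3) = 1 + 3/23 = 26/23
3 + 1/(26/23) = 3 + 23/26 = 101/26
-6 + 1/(101/26) = -6 + 26/101 = -580/101

-580/101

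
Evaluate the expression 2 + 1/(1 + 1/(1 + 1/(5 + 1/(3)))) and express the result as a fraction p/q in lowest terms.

89/35

Start with 3.
5 + 1/(3/1) = 5 + 1/3 = 16/3
1 + 1/(16/3) = 1 + 3/16 = 19/16
1 + 1/(19/16) = 1 + 16/19 = 35/19
2 + 1/(35/19) = 2 + 19/35 = 89/35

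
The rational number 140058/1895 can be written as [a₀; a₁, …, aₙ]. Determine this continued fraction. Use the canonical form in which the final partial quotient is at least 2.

[73; 1, 10, 57, 3]

⌊140058/1895⌋ = 73, remainder 1723
⌊1895/1723⌋ = 1, remainder 172
⌊1723/172⌋ = 10, remainder 3
⌊172/3⌋ = 57, remainder 1
⌊3/1⌋ = 3, remainder 0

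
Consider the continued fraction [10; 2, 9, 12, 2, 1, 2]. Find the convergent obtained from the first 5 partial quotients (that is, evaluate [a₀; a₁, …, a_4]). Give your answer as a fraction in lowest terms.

5017/479

a_0 = 10: 10/1
a_1 = 2: 21/2
a_2 = 9: 199/19
a_3 = 12: 2409/230
a_4 = 2: 5017/479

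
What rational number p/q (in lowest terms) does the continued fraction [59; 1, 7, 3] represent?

1497/25

Start with 3.
7 + 1/(3/1) = 7 + 1/3 = 22/3
1 + 1/(22/3) = 1 + 3/22 = 25/22
59 + 1/(25/22) = 59 + 22/25 = 1497/25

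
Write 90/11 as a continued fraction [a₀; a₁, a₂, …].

90 = 8·11 + 2, so a_0 = 8
11 = 5·2 + 1, so a_1 = 5
2 = 2·1 + 0, so a_2 = 2

[8; 5, 2]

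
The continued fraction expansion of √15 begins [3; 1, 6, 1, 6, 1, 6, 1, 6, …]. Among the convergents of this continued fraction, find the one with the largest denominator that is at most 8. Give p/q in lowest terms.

a_0 = 3: 3/1  (≤ bound)
a_1 = 1: 4/1  (≤ bound)
a_2 = 6: 27/7  (≤ bound)
a_3 = 1: 31/8  (≤ bound)
a_4 = 6: 213/55  (> 8, stop)

31/8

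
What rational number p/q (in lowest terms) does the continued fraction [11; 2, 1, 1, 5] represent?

Compute successive convergents:
a_0 = 11: 11/1
a_1 = 2: 23/2
a_2 = 1: 34/3
a_3 = 1: 57/5
a_4 = 5: 319/28

319/28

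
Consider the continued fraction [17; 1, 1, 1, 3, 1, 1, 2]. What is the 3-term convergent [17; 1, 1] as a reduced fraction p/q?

Build up convergents one term at a time:
a_0 = 17: 17/1
a_1 = 1: 18/1
a_2 = 1: 35/2

35/2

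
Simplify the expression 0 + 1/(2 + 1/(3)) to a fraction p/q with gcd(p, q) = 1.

Compute successive convergents:
a_0 = 0: 0/1
a_1 = 2: 1/2
a_2 = 3: 3/7

3/7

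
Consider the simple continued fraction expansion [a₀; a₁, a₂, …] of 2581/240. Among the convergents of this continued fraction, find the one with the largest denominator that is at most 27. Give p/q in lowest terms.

a_0 = 10: 10/1  (≤ bound)
a_1 = 1: 11/1  (≤ bound)
a_2 = 3: 43/4  (≤ bound)
a_3 = 14: 613/57  (> 27, stop)

43/4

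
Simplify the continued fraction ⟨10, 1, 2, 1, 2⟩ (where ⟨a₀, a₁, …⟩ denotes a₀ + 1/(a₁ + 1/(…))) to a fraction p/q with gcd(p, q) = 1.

118/11

Start with 2.
1 + 1/(2/1) = 1 + 1/2 = 3/2
2 + 1/(3/2) = 2 + 2/3 = 8/3
1 + 1/(8/3) = 1 + 3/8 = 11/8
10 + 1/(11/8) = 10 + 8/11 = 118/11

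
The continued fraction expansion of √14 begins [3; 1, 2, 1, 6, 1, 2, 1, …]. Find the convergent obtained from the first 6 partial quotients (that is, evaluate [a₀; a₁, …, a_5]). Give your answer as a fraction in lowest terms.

116/31

Start with 1.
6 + 1/(1/1) = 6 + 1/1 = 7/1
1 + 1/(7/1) = 1 + 1/7 = 8/7
2 + 1/(8/7) = 2 + 7/8 = 23/8
1 + 1/(23/8) = 1 + 8/23 = 31/23
3 + 1/(31/23) = 3 + 23/31 = 116/31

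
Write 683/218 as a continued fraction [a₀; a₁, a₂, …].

[3; 7, 1, 1, 14]

683 = 3·218 + 29, so a_0 = 3
218 = 7·29 + 15, so a_1 = 7
29 = 1·15 + 14, so a_2 = 1
15 = 1·14 + 1, so a_3 = 1
14 = 14·1 + 0, so a_4 = 14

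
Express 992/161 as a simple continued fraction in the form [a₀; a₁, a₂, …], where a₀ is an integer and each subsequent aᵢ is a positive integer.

Repeatedly divide and take the remainder:
992 = 6·161 + 26, so a_0 = 6
161 = 6·26 + 5, so a_1 = 6
26 = 5·5 + 1, so a_2 = 5
5 = 5·1 + 0, so a_3 = 5

[6; 6, 5, 5]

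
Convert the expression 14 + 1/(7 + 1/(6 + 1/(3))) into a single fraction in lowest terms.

a_0 = 14: 14/1
a_1 = 7: 99/7
a_2 = 6: 608/43
a_3 = 3: 1923/136

1923/136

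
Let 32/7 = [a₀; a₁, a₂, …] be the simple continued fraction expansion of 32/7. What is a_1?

Run the Euclidean algorithm, recording each quotient:
32 ÷ 7 → quotient 4, remainder 4
7 ÷ 4 → quotient 1, remainder 3

1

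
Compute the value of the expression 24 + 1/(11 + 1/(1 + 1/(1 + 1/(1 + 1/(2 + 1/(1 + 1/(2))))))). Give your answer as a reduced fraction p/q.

a_0 = 24: 24/1
a_1 = 11: 265/11
a_2 = 1: 289/12
a_3 = 1: 554/23
a_4 = 1: 843/35
a_5 = 2: 2240/93
a_6 = 1: 3083/128
a_7 = 2: 8406/349

8406/349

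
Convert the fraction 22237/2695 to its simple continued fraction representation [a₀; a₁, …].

[8; 3, 1, 51, 13]

Repeatedly divide and take the remainder:
⌊22237/2695⌋ = 8, remainder 677
⌊2695/677⌋ = 3, remainder 664
⌊677/664⌋ = 1, remainder 13
⌊664/13⌋ = 51, remainder 1
⌊13/1⌋ = 13, remainder 0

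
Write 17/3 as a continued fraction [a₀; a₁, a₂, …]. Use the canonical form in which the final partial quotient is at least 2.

[5; 1, 2]

17 = 5·3 + 2, so a_0 = 5
3 = 1·2 + 1, so a_1 = 1
2 = 2·1 + 0, so a_2 = 2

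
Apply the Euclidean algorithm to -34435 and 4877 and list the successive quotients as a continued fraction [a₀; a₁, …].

⌊-34435/4877⌋ = -8, remainder 4581
⌊4877/4581⌋ = 1, remainder 296
⌊4581/296⌋ = 15, remainder 141
⌊296/141⌋ = 2, remainder 14
⌊141/14⌋ = 10, remainder 1
⌊14/1⌋ = 14, remainder 0

[-8; 1, 15, 2, 10, 14]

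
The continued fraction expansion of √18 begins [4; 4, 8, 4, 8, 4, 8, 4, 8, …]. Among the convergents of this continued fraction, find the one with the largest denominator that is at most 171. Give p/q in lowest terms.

a_0 = 4: 4/1  (≤ bound)
a_1 = 4: 17/4  (≤ bound)
a_2 = 8: 140/33  (≤ bound)
a_3 = 4: 577/136  (≤ bound)
a_4 = 8: 4756/1121  (> 171, stop)

577/136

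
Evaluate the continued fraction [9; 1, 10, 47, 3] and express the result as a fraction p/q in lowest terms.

a_0 = 9: 9/1
a_1 = 1: 10/1
a_2 = 10: 109/11
a_3 = 47: 5133/518
a_4 = 3: 15508/1565

15508/1565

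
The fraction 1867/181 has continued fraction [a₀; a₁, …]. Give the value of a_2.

5

Apply division with remainder until the remainder is 0:
1867 = 10·181 + 57, so a_0 = 10
181 = 3·57 + 10, so a_1 = 3
57 = 5·10 + 7, so a_2 = 5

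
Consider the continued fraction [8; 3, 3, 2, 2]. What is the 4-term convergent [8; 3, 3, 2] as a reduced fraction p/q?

Collapse the nested fraction from the inside out:
Start with 2.
3 + 1/(2/1) = 3 + 1/2 = 7/2
3 + 1/(7/2) = 3 + 2/7 = 23/7
8 + 1/(23/7) = 8 + 7/23 = 191/23

191/23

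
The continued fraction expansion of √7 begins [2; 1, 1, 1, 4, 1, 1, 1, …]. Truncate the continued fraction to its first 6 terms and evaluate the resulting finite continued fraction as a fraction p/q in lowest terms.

45/17

Compute successive convergents:
a_0 = 2: 2/1
a_1 = 1: 3/1
a_2 = 1: 5/2
a_3 = 1: 8/3
a_4 = 4: 37/14
a_5 = 1: 45/17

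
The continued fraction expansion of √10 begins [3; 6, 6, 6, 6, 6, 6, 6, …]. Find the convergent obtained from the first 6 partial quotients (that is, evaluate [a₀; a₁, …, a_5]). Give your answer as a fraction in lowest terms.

a_0 = 3: 3/1
a_1 = 6: 19/6
a_2 = 6: 117/37
a_3 = 6: 721/228
a_4 = 6: 4443/1405
a_5 = 6: 27379/8658

27379/8658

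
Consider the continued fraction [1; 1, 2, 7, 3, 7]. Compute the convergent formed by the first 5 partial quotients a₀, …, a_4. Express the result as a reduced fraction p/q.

116/69

Collapse the nested fraction from the inside out:
Start with 3.
7 + 1/(3/1) = 7 + 1/3 = 22/3
2 + 1/(22/3) = 2 + 3/22 = 47/22
1 + 1/(47/22) = 1 + 22/47 = 69/47
1 + 1/(69/47) = 1 + 47/69 = 116/69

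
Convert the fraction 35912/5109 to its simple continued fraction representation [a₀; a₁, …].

35912 = 7·5109 + 149, so a_0 = 7
5109 = 34·149 + 43, so a_1 = 34
149 = 3·43 + 20, so a_2 = 3
43 = 2·20 + 3, so a_3 = 2
20 = 6·3 + 2, so a_4 = 6
3 = 1·2 + 1, so a_5 = 1
2 = 2·1 + 0, so a_6 = 2

[7; 34, 3, 2, 6, 1, 2]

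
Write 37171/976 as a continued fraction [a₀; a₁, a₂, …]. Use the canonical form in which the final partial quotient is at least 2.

Run the Euclidean algorithm, recording each quotient:
37171 ÷ 976 → quotient 38, remainder 83
976 ÷ 83 → quotient 11, remainder 63
83 ÷ 63 → quotient 1, remainder 20
63 ÷ 20 → quotient 3, remainder 3
20 ÷ 3 → quotient 6, remainder 2
3 ÷ 2 → quotient 1, remainder 1
2 ÷ 1 → quotient 2, remainder 0

[38; 11, 1, 3, 6, 1, 2]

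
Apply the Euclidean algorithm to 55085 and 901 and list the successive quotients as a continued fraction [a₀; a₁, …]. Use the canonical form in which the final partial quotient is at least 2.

[61; 7, 3, 1, 3, 8]

⌊55085/901⌋ = 61, remainder 124
⌊901/124⌋ = 7, remainder 33
⌊124/33⌋ = 3, remainder 25
⌊33/25⌋ = 1, remainder 8
⌊25/8⌋ = 3, remainder 1
⌊8/1⌋ = 8, remainder 0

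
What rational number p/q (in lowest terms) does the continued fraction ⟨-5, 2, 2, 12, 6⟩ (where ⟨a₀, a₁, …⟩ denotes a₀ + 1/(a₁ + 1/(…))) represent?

Start with 6.
12 + 1/(6/1) = 12 + 1/6 = 73/6
2 + 1/(73/6) = 2 + 6/73 = 152/73
2 + 1/(152/73) = 2 + 73/152 = 377/152
-5 + 1/(377/152) = -5 + 152/377 = -1733/377

-1733/377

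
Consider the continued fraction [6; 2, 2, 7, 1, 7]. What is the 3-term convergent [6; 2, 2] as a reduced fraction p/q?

32/5

Collapse the nested fraction from the inside out:
Start with 2.
2 + 1/(2/1) = 2 + 1/2 = 5/2
6 + 1/(5/2) = 6 + 2/5 = 32/5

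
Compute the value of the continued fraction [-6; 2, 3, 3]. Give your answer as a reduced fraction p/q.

Start with 3.
3 + 1/(3/1) = 3 + 1/3 = 10/3
2 + 1/(10/3) = 2 + 3/10 = 23/10
-6 + 1/(23/10) = -6 + 10/23 = -128/23

-128/23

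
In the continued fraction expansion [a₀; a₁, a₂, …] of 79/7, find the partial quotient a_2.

2

Repeatedly divide and take the remainder:
79 ÷ 7 → quotient 11, remainder 2
7 ÷ 2 → quotient 3, remainder 1
2 ÷ 1 → quotient 2, remainder 0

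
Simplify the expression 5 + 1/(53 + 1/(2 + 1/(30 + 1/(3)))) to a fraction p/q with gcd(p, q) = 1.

Work from the innermost term outward:
Start with 3.
30 + 1/(3/1) = 30 + 1/3 = 91/3
2 + 1/(91/3) = 2 + 3/91 = 185/91
53 + 1/(185/91) = 53 + 91/185 = 9896/185
5 + 1/(9896/185) = 5 + 185/9896 = 49665/9896

49665/9896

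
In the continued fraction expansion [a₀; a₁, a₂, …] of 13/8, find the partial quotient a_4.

2

13 = 1·8 + 5, so a_0 = 1
8 = 1·5 + 3, so a_1 = 1
5 = 1·3 + 2, so a_2 = 1
3 = 1·2 + 1, so a_3 = 1
2 = 2·1 + 0, so a_4 = 2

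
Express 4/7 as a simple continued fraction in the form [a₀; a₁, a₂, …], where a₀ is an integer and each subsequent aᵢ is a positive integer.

[0; 1, 1, 3]

4 ÷ 7 → quotient 0, remainder 4
7 ÷ 4 → quotient 1, remainder 3
4 ÷ 3 → quotient 1, remainder 1
3 ÷ 1 → quotient 3, remainder 0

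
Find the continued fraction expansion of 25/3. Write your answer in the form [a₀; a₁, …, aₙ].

[8; 3]

⌊25/3⌋ = 8, remainder 1
⌊3/1⌋ = 3, remainder 0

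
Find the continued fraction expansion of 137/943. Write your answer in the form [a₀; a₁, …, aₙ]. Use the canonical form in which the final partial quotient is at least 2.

Repeatedly divide and take the remainder:
137 ÷ 943 → quotient 0, remainder 137
943 ÷ 137 → quotient 6, remainder 121
137 ÷ 121 → quotient 1, remainder 16
121 ÷ 16 → quotient 7, remainder 9
16 ÷ 9 → quotient 1, remainder 7
9 ÷ 7 → quotient 1, remainder 2
7 ÷ 2 → quotient 3, remainder 1
2 ÷ 1 → quotient 2, remainder 0

[0; 6, 1, 7, 1, 1, 3, 2]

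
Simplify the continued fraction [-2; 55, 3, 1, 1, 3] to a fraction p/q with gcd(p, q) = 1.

-2739/1382

Collapse the nested fraction from the inside out:
Start with 3.
1 + 1/(3/1) = 1 + 1/3 = 4/3
1 + 1/(4/3) = 1 + 3/4 = 7/4
3 + 1/(7/4) = 3 + 4/7 = 25/7
55 + 1/(25/7) = 55 + 7/25 = 1382/25
-2 + 1/(1382/25) = -2 + 25/1382 = -2739/1382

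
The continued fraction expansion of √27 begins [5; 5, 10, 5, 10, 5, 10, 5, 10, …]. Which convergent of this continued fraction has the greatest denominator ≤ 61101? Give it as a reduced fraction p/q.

a_0 = 5: 5/1  (≤ bound)
a_1 = 5: 26/5  (≤ bound)
a_2 = 10: 265/51  (≤ bound)
a_3 = 5: 1351/260  (≤ bound)
a_4 = 10: 13775/2651  (≤ bound)
a_5 = 5: 70226/13515  (≤ bound)
a_6 = 10: 716035/137801  (> 61101, stop)

70226/13515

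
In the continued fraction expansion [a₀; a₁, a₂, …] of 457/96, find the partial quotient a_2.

3

Repeatedly divide and take the remainder:
457 = 4·96 + 73, so a_0 = 4
96 = 1·73 + 23, so a_1 = 1
73 = 3·23 + 4, so a_2 = 3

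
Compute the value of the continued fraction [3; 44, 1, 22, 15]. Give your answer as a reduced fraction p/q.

47011/15555

a_0 = 3: 3/1
a_1 = 44: 133/44
a_2 = 1: 136/45
a_3 = 22: 3125/1034
a_4 = 15: 47011/15555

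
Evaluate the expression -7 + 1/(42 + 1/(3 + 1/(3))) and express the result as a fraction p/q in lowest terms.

-2951/423

Use the convergent recurrence hₖ = aₖ·hₖ₋₁ + hₖ₋₂ (and likewise for the denominators kₖ):
a_0 = -7: -7/1
a_1 = 42: -293/42
a_2 = 3: -886/127
a_3 = 3: -2951/423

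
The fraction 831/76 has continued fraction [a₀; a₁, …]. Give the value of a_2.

14

831 ÷ 76 → quotient 10, remainder 71
76 ÷ 71 → quotient 1, remainder 5
71 ÷ 5 → quotient 14, remainder 1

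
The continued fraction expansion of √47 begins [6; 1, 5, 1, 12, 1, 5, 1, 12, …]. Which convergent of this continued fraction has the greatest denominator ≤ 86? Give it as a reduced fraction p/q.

48/7

List convergents until the denominator exceeds the bound:
a_0 = 6: 6/1  (≤ bound)
a_1 = 1: 7/1  (≤ bound)
a_2 = 5: 41/6  (≤ bound)
a_3 = 1: 48/7  (≤ bound)
a_4 = 12: 617/90  (> 86, stop)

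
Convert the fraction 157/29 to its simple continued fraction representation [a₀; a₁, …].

[5; 2, 2, 2, 2]

157 ÷ 29 → quotient 5, remainder 12
29 ÷ 12 → quotient 2, remainder 5
12 ÷ 5 → quotient 2, remainder 2
5 ÷ 2 → quotient 2, remainder 1
2 ÷ 1 → quotient 2, remainder 0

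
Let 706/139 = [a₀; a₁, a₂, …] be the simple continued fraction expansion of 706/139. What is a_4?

Apply division with remainder until the remainder is 0:
706 ÷ 139 → quotient 5, remainder 11
139 ÷ 11 → quotient 12, remainder 7
11 ÷ 7 → quotient 1, remainder 4
7 ÷ 4 → quotient 1, remainder 3
4 ÷ 3 → quotient 1, remainder 1

1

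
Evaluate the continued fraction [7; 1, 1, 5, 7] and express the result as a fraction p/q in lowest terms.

Start with 7.
5 + 1/(7/1) = 5 + 1/7 = 36/7
1 + 1/(36/7) = 1 + 7/36 = 43/36
1 + 1/(43/36) = 1 + 36/43 = 79/43
7 + 1/(79/43) = 7 + 43/79 = 596/79

596/79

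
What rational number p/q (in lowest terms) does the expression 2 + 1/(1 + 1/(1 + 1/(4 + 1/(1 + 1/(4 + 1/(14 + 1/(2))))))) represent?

Work from the innermost term outward:
Start with 2.
14 + 1/(2/1) = 14 + 1/2 = 29/2
4 + 1/(29/2) = 4 + 2/29 = 118/29
1 + 1/(118/29) = 1 + 29/118 = 147/118
4 + 1/(147/118) = 4 + 118/147 = 706/147
1 + 1/(706/147) = 1 + 147/706 = 853/706
1 + 1/(853/706) = 1 + 706/853 = 1559/853
2 + 1/(1559/853) = 2 + 853/1559 = 3971/1559

3971/1559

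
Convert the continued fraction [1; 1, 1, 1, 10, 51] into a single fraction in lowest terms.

2708/1635

Work from the innermost term outward:
Start with 51.
10 + 1/(51/1) = 10 + 1/51 = 511/51
1 + 1/(511/51) = 1 + 51/511 = 562/511
1 + 1/(562/511) = 1 + 511/562 = 1073/562
1 + 1/(1073/562) = 1 + 562/1073 = 1635/1073
1 + 1/(1635/1073) = 1 + 1073/1635 = 2708/1635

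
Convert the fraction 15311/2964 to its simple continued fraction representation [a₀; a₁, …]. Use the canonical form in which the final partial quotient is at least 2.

15311 ÷ 2964 → quotient 5, remainder 491
2964 ÷ 491 → quotient 6, remainder 18
491 ÷ 18 → quotient 27, remainder 5
18 ÷ 5 → quotient 3, remainder 3
5 ÷ 3 → quotient 1, remainder 2
3 ÷ 2 → quotient 1, remainder 1
2 ÷ 1 → quotient 2, remainder 0

[5; 6, 27, 3, 1, 1, 2]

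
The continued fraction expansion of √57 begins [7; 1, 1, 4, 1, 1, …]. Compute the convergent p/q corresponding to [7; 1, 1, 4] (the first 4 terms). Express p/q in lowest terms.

Start with 4.
1 + 1/(4/1) = 1 + 1/4 = 5/4
1 + 1/(5/4) = 1 + 4/5 = 9/5
7 + 1/(9/5) = 7 + 5/9 = 68/9

68/9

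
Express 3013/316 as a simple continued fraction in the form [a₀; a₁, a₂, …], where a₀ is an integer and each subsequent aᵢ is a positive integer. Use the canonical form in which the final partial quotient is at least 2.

[9; 1, 1, 6, 1, 2, 7]

Run the Euclidean algorithm, recording each quotient:
3013 = 9·316 + 169, so a_0 = 9
316 = 1·169 + 147, so a_1 = 1
169 = 1·147 + 22, so a_2 = 1
147 = 6·22 + 15, so a_3 = 6
22 = 1·15 + 7, so a_4 = 1
15 = 2·7 + 1, so a_5 = 2
7 = 7·1 + 0, so a_6 = 7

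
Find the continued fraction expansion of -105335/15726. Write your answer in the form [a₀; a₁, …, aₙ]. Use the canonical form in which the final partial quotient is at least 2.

[-7; 3, 3, 5, 11, 1, 2, 8]

Apply division with remainder until the remainder is 0:
⌊-105335/15726⌋ = -7, remainder 4747
⌊15726/4747⌋ = 3, remainder 1485
⌊4747/1485⌋ = 3, remainder 292
⌊1485/292⌋ = 5, remainder 25
⌊292/25⌋ = 11, remainder 17
⌊25/17⌋ = 1, remainder 8
⌊17/8⌋ = 2, remainder 1
⌊8/1⌋ = 8, remainder 0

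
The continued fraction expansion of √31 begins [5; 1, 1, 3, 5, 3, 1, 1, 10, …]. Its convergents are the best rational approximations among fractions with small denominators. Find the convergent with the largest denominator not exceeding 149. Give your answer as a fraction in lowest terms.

a_0 = 5: 5/1  (≤ bound)
a_1 = 1: 6/1  (≤ bound)
a_2 = 1: 11/2  (≤ bound)
a_3 = 3: 39/7  (≤ bound)
a_4 = 5: 206/37  (≤ bound)
a_5 = 3: 657/118  (≤ bound)
a_6 = 1: 863/155  (> 149, stop)

657/118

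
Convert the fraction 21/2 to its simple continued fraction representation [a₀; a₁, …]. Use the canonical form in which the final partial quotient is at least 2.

[10; 2]

⌊21/2⌋ = 10, remainder 1
⌊2/1⌋ = 2, remainder 0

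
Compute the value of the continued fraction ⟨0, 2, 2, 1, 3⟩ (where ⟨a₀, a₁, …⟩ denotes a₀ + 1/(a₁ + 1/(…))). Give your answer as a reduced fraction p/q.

11/26

a_0 = 0: 0/1
a_1 = 2: 1/2
a_2 = 2: 2/5
a_3 = 1: 3/7
a_4 = 3: 11/26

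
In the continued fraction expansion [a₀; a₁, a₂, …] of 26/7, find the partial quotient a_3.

2

26 = 3·7 + 5, so a_0 = 3
7 = 1·5 + 2, so a_1 = 1
5 = 2·2 + 1, so a_2 = 2
2 = 2·1 + 0, so a_3 = 2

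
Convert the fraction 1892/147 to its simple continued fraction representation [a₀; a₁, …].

[12; 1, 6, 1, 2, 1, 4]

1892 ÷ 147 → quotient 12, remainder 128
147 ÷ 128 → quotient 1, remainder 19
128 ÷ 19 → quotient 6, remainder 14
19 ÷ 14 → quotient 1, remainder 5
14 ÷ 5 → quotient 2, remainder 4
5 ÷ 4 → quotient 1, remainder 1
4 ÷ 1 → quotient 4, remainder 0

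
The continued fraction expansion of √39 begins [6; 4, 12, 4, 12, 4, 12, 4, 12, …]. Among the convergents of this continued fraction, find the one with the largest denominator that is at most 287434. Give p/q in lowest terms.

a_0 = 6: 6/1  (≤ bound)
a_1 = 4: 25/4  (≤ bound)
a_2 = 12: 306/49  (≤ bound)
a_3 = 4: 1249/200  (≤ bound)
a_4 = 12: 15294/2449  (≤ bound)
a_5 = 4: 62425/9996  (≤ bound)
a_6 = 12: 764394/122401  (≤ bound)
a_7 = 4: 3120001/499600  (> 287434, stop)

764394/122401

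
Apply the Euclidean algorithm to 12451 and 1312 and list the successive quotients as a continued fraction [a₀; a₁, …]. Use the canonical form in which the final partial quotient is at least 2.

[9; 2, 24, 1, 2, 1, 2, 2]

12451 ÷ 1312 → quotient 9, remainder 643
1312 ÷ 643 → quotient 2, remainder 26
643 ÷ 26 → quotient 24, remainder 19
26 ÷ 19 → quotient 1, remainder 7
19 ÷ 7 → quotient 2, remainder 5
7 ÷ 5 → quotient 1, remainder 2
5 ÷ 2 → quotient 2, remainder 1
2 ÷ 1 → quotient 2, remainder 0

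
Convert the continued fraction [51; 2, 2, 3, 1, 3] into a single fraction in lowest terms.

4267/83

Use the convergent recurrence hₖ = aₖ·hₖ₋₁ + hₖ₋₂ (and likewise for the denominators kₖ):
a_0 = 51: 51/1
a_1 = 2: 103/2
a_2 = 2: 257/5
a_3 = 3: 874/17
a_4 = 1: 1131/22
a_5 = 3: 4267/83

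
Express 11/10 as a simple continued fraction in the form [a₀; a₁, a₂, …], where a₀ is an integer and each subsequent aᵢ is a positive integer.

⌊11/10⌋ = 1, remainder 1
⌊10/1⌋ = 10, remainder 0

[1; 10]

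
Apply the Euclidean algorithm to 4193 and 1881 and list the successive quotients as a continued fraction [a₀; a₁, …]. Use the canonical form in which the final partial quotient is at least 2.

Repeatedly divide and take the remainder:
⌊4193/1881⌋ = 2, remainder 431
⌊1881/431⌋ = 4, remainder 157
⌊431/157⌋ = 2, remainder 117
⌊157/117⌋ = 1, remainder 40
⌊117/40⌋ = 2, remainder 37
⌊40/37⌋ = 1, remainder 3
⌊37/3⌋ = 12, remainder 1
⌊3/1⌋ = 3, remainder 0

[2; 4, 2, 1, 2, 1, 12, 3]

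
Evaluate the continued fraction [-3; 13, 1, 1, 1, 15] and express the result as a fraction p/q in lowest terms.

-1879/642

Start with 15.
1 + 1/(15/1) = 1 + 1/15 = 16/15
1 + 1/(16/15) = 1 + 15/16 = 31/16
1 + 1/(31/16) = 1 + 16/31 = 47/31
13 + 1/(47/31) = 13 + 31/47 = 642/47
-3 + 1/(642/47) = -3 + 47/642 = -1879/642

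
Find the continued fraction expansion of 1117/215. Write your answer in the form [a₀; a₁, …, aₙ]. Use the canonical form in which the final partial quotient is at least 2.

1117 = 5·215 + 42, so a_0 = 5
215 = 5·42 + 5, so a_1 = 5
42 = 8·5 + 2, so a_2 = 8
5 = 2·2 + 1, so a_3 = 2
2 = 2·1 + 0, so a_4 = 2

[5; 5, 8, 2, 2]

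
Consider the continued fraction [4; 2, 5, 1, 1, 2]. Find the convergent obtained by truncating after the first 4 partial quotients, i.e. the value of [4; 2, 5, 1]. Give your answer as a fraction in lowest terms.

58/13

Use the convergent recurrence hₖ = aₖ·hₖ₋₁ + hₖ₋₂ (and likewise for the denominators kₖ):
a_0 = 4: 4/1
a_1 = 2: 9/2
a_2 = 5: 49/11
a_3 = 1: 58/13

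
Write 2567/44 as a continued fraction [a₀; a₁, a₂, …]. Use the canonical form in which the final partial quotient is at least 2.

[58; 2, 1, 14]

Apply division with remainder until the remainder is 0:
⌊2567/44⌋ = 58, remainder 15
⌊44/15⌋ = 2, remainder 14
⌊15/14⌋ = 1, remainder 1
⌊14/1⌋ = 14, remainder 0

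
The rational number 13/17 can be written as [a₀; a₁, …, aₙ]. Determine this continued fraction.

Apply division with remainder until the remainder is 0:
13 = 0·17 + 13, so a_0 = 0
17 = 1·13 + 4, so a_1 = 1
13 = 3·4 + 1, so a_2 = 3
4 = 4·1 + 0, so a_3 = 4

[0; 1, 3, 4]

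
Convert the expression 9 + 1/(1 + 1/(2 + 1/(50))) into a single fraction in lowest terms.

1460/151

Start with 50.
2 + 1/(50/1) = 2 + 1/50 = 101/50
1 + 1/(101/50) = 1 + 50/101 = 151/101
9 + 1/(151/101) = 9 + 101/151 = 1460/151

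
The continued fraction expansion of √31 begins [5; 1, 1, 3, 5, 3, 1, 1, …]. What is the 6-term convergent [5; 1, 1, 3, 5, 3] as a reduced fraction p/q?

Build up convergents one term at a time:
a_0 = 5: 5/1
a_1 = 1: 6/1
a_2 = 1: 11/2
a_3 = 3: 39/7
a_4 = 5: 206/37
a_5 = 3: 657/118

657/118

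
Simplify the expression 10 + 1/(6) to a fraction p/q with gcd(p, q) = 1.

Build up convergents one term at a time:
a_0 = 10: 10/1
a_1 = 6: 61/6

61/6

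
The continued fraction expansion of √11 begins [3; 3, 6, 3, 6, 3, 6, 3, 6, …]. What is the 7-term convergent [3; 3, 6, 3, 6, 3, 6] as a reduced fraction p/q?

25077/7561

a_0 = 3: 3/1
a_1 = 3: 10/3
a_2 = 6: 63/19
a_3 = 3: 199/60
a_4 = 6: 1257/379
a_5 = 3: 3970/1197
a_6 = 6: 25077/7561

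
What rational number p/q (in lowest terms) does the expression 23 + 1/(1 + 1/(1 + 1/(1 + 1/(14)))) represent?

1041/44

a_0 = 23: 23/1
a_1 = 1: 24/1
a_2 = 1: 47/2
a_3 = 1: 71/3
a_4 = 14: 1041/44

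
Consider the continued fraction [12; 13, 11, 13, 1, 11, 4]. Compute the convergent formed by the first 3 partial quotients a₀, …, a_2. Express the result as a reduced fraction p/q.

Compute successive convergents:
a_0 = 12: 12/1
a_1 = 13: 157/13
a_2 = 11: 1739/144

1739/144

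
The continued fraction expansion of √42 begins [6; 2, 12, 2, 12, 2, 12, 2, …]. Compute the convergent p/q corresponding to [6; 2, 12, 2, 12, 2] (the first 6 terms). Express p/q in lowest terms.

Collapse the nested fraction from the inside out:
Start with 2.
12 + 1/(2/1) = 12 + 1/2 = 25/2
2 + 1/(25/2) = 2 + 2/25 = 52/25
12 + 1/(52/25) = 12 + 25/52 = 649/52
2 + 1/(649/52) = 2 + 52/649 = 1350/649
6 + 1/(1350/649) = 6 + 649/1350 = 8749/1350

8749/1350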